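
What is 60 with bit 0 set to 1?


60 | (1 << 0) = 60 | 1 = 61

61


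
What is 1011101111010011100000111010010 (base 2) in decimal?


1011101111010011100000111010010 in decimal = 1575600594

1575600594


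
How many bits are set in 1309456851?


0b1001110000011001011100111010011 has 16 set bits

16


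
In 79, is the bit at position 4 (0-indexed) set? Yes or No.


0b1001111, bit 4 = 0. No

No


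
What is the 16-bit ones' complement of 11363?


11363 ^ 65535 = 54172

54172


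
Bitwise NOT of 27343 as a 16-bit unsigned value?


~0b110101011001111 = 0b1001010100110000 = 38192 (16-bit unsigned)

38192


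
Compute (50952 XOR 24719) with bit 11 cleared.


Step 1: 50952 ^ 24719 = 42887
Step 2: 42887 & ~(1 << 11) = 42887

42887


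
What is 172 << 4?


0b10101100 << 4 = 0b101011000000 = 2752

2752


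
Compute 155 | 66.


0b10011011 | 0b1000010 = 0b11011011 = 219

219


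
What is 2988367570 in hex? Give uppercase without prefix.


2988367570 = B21EDED2 hex

B21EDED2


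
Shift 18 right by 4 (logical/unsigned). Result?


0b10010 >> 4 = 0b1 = 1

1


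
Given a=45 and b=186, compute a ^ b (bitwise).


45 ^ 186 = 151

151


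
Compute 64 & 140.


0b1000000 & 0b10001100 = 0b0 = 0

0


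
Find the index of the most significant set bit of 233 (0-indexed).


0b11101001. Highest set bit at position 7

7


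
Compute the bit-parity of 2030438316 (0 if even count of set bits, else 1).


0b1111001000001100000011110101100 has 14 ones => parity 0

0


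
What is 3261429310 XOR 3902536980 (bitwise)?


0b11000010011001010111011000111110 ^ 0b11101000100110111111110100010100 = 0b101010111111101000101100101010 = 721324842

721324842


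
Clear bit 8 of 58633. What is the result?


58633 & ~(1 << 8) = 58377

58377


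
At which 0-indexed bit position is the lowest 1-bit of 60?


0b111100. Lowest set bit at position 2

2


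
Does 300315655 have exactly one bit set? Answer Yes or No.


0b10001111001100111010000000111. Multiple bits set => No

No


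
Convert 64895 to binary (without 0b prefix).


64895 = 1111110101111111 in binary

1111110101111111


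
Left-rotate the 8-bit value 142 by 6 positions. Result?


Rotate 0b10001110 left by 6 (8-bit) = 0b10100011 = 163

163


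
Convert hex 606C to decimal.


606C hex = 24684 decimal

24684


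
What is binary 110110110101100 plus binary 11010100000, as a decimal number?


110110110101100 + 11010100000 = 111010001001100 = 29772

29772


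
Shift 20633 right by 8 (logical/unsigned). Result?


0b101000010011001 >> 8 = 0b1010000 = 80

80


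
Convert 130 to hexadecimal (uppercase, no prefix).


130 = 82 hex

82


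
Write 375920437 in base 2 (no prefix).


375920437 = 10110011010000001011100110101 in binary

10110011010000001011100110101


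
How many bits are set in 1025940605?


0b111101001001101001110001111101 has 18 set bits

18


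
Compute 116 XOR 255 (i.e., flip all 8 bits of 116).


116 ^ 255 = 139

139


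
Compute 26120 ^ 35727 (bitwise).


0b110011000001000 ^ 0b1000101110001111 = 0b1110110110000111 = 60807

60807


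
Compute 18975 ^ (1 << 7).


18975 ^ (1 << 7) = 18975 ^ 128 = 19103

19103


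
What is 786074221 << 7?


0b101110110110101000101001101101 << 7 = 0b1011101101101010001010011011010000000 = 100617500288

100617500288


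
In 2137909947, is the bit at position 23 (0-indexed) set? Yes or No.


0b1111111011011011110101010111011, bit 23 = 0. No

No


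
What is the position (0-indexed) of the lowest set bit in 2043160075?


0b1111001110010000010011000001011. Lowest set bit at position 0

0


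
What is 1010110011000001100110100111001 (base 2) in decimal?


1010110011000001100110100111001 in decimal = 1449184569

1449184569


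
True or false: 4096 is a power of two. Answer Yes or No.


0b1000000000000. Only one bit set => Yes

Yes


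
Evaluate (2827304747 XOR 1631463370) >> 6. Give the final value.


Step 1: 2827304747 ^ 1631463370 = 3384482017
Step 2: 3384482017 >> 6 = 52882531

52882531


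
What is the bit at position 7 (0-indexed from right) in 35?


0b100011, position 7 = 0

0


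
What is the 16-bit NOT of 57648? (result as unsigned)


~0b1110000100110000 = 0b1111011001111 = 7887 (16-bit unsigned)

7887


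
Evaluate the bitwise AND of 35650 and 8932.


0b1000101101000010 & 0b10001011100100 = 0b1001000000 = 576

576


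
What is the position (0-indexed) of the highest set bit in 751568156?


0b101100110011000000010100011100. Highest set bit at position 29

29


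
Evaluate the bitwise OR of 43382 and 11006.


0b1010100101110110 | 0b10101011111110 = 0b1010101111111110 = 44030

44030


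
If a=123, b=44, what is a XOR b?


123 ^ 44 = 87

87


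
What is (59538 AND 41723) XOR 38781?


Step 1: 59538 & 41723 = 41106
Step 2: 41106 ^ 38781 = 14319

14319


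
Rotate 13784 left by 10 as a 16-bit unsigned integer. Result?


Rotate 0b11010111011000 left by 10 (16-bit) = 0b110000011010111 = 24791

24791


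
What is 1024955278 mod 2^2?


1024955278 & 3 = 2

2


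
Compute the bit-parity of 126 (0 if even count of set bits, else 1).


0b1111110 has 6 ones => parity 0

0


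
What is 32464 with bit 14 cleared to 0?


32464 & ~(1 << 14) = 16080

16080


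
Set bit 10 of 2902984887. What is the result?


2902984887 | (1 << 10) = 2902984887 | 1024 = 2902985911

2902985911


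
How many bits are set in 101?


0b1100101 has 4 set bits

4


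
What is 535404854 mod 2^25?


535404854 & 33554431 = 32088374

32088374


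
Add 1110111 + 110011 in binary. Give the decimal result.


1110111 + 110011 = 10101010 = 170

170


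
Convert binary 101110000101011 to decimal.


101110000101011 in decimal = 23595

23595


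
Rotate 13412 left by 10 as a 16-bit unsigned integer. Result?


Rotate 0b11010001100100 left by 10 (16-bit) = 0b1001000011010001 = 37073

37073


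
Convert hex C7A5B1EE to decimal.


C7A5B1EE hex = 3349524974 decimal

3349524974


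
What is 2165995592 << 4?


0b10000001000110100111100001001000 << 4 = 0b100000010001101001111000010010000000 = 34655929472

34655929472


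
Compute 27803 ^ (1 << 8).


27803 ^ (1 << 8) = 27803 ^ 256 = 28059

28059


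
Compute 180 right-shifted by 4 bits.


0b10110100 >> 4 = 0b1011 = 11

11


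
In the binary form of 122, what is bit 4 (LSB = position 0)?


0b1111010, position 4 = 1

1


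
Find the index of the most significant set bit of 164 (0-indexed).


0b10100100. Highest set bit at position 7

7


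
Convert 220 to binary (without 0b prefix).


220 = 11011100 in binary

11011100


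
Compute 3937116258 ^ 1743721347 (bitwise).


0b11101010101010111010000001100010 ^ 0b1100111111011110001001110000011 = 0b10001101010001001011001111100001 = 2370089953

2370089953


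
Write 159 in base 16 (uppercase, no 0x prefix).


159 = 9F hex

9F


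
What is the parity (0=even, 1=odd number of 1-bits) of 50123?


0b1100001111001011 has 9 ones => parity 1

1


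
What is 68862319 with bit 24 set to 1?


68862319 | (1 << 24) = 68862319 | 16777216 = 85639535

85639535


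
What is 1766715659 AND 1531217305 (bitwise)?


0b1101001010011011111000100001011 & 0b1011011010001001000010110011001 = 0b1001001010001001000000100001001 = 1229226249

1229226249


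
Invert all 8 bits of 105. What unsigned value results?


105 ^ 255 = 150

150


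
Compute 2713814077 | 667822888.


0b10100001110000011000010000111101 | 0b100111110011100010101100101000 = 0b10100111110011111010111100111101 = 2815405885

2815405885


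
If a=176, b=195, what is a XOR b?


176 ^ 195 = 115

115


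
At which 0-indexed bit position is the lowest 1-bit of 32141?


0b111110110001101. Lowest set bit at position 0

0


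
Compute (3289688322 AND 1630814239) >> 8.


Step 1: 3289688322 & 1630814239 = 1075052546
Step 2: 1075052546 >> 8 = 4199424

4199424


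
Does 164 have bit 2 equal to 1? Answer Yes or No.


0b10100100, bit 2 = 1. Yes

Yes


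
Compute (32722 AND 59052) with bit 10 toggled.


Step 1: 32722 & 59052 = 26240
Step 2: 26240 ^ (1 << 10) = 26240 ^ 1024 = 25216

25216


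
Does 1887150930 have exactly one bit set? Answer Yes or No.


0b1110000011110111010001101010010. Multiple bits set => No

No


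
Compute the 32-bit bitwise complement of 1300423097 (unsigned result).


~0b1001101100000101110000110111001 = 0b10110010011111010001111001000110 = 2994544198 (32-bit unsigned)

2994544198


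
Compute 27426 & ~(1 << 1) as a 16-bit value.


27426 & ~(1 << 1) = 27424

27424


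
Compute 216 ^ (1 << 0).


216 ^ (1 << 0) = 216 ^ 1 = 217

217


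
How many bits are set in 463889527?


0b11011101001100110010001110111 has 17 set bits

17


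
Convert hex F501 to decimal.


F501 hex = 62721 decimal

62721


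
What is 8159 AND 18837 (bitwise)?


0b1111111011111 & 0b100100110010101 = 0b100110010101 = 2453

2453


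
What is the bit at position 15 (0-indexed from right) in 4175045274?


0b11111000110110100010001010011010, position 15 = 0

0


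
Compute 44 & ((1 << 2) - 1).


44 & 3 = 0

0


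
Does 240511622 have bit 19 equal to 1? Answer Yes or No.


0b1110010101011110101010000110, bit 19 = 0. No

No


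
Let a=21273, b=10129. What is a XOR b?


21273 ^ 10129 = 29832

29832


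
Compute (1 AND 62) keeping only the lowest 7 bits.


Step 1: 1 & 62 = 0
Step 2: 0 & 127 = 0

0


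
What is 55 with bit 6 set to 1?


55 | (1 << 6) = 55 | 64 = 119

119


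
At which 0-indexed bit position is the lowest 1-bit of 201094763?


0b1011111111000111011001101011. Lowest set bit at position 0

0


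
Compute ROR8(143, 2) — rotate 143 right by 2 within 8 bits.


Rotate 0b10001111 right by 2 (8-bit) = 0b11100011 = 227

227


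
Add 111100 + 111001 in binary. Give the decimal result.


111100 + 111001 = 1110101 = 117

117


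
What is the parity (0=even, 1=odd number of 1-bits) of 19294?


0b100101101011110 has 9 ones => parity 1

1


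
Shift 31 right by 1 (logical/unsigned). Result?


0b11111 >> 1 = 0b1111 = 15

15


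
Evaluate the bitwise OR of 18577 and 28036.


0b100100010010001 | 0b110110110000100 = 0b110110110010101 = 28053

28053


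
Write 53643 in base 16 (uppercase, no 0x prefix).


53643 = D18B hex

D18B


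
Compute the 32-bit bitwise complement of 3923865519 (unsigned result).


~0b11101001111000010110111110101111 = 0b10110000111101001000001010000 = 371101776 (32-bit unsigned)

371101776


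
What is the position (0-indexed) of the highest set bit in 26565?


0b110011111000101. Highest set bit at position 14

14


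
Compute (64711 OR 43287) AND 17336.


Step 1: 64711 | 43287 = 64983
Step 2: 64983 & 17336 = 16784

16784


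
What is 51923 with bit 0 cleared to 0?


51923 & ~(1 << 0) = 51922

51922


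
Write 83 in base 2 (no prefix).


83 = 1010011 in binary

1010011


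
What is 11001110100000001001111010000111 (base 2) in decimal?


11001110100000001001111010000111 in decimal = 3464535687

3464535687


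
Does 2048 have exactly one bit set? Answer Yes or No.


0b100000000000. Only one bit set => Yes

Yes


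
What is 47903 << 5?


0b1011101100011111 << 5 = 0b101110110001111100000 = 1532896

1532896


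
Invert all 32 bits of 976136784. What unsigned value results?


976136784 ^ 4294967295 = 3318830511

3318830511


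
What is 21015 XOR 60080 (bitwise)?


0b101001000010111 ^ 0b1110101010110000 = 0b1011100010100111 = 47271

47271


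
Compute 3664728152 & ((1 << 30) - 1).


3664728152 & 1073741823 = 443502680

443502680


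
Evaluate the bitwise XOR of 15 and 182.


0b1111 ^ 0b10110110 = 0b10111001 = 185

185


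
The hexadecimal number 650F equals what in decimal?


650F hex = 25871 decimal

25871


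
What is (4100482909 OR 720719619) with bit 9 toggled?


Step 1: 4100482909 | 720719619 = 4278021983
Step 2: 4278021983 ^ (1 << 9) = 4278021983 ^ 512 = 4278021471

4278021471


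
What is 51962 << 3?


0b1100101011111010 << 3 = 0b1100101011111010000 = 415696

415696


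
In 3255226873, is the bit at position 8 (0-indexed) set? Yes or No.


0b11000010000001101101000111111001, bit 8 = 1. Yes

Yes


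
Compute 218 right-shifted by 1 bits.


0b11011010 >> 1 = 0b1101101 = 109

109


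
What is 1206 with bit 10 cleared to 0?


1206 & ~(1 << 10) = 182

182


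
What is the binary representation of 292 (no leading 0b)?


292 = 100100100 in binary

100100100


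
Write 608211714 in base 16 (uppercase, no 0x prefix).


608211714 = 24409302 hex

24409302


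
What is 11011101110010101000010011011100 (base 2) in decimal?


11011101110010101000010011011100 in decimal = 3721037020

3721037020


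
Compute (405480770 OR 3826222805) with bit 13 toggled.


Step 1: 405480770 | 3826222805 = 4230981591
Step 2: 4230981591 ^ (1 << 13) = 4230981591 ^ 8192 = 4230973399

4230973399


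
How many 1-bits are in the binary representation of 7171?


0b1110000000011 has 5 set bits

5


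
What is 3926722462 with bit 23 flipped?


3926722462 ^ (1 << 23) = 3926722462 ^ 8388608 = 3935111070

3935111070


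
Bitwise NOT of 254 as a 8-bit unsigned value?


~0b11111110 = 0b1 = 1 (8-bit unsigned)

1


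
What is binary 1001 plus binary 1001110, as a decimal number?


1001 + 1001110 = 1010111 = 87

87


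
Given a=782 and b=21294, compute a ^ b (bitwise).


782 ^ 21294 = 20512

20512


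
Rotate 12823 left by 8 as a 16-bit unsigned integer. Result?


Rotate 0b11001000010111 left by 8 (16-bit) = 0b1011100110010 = 5938

5938


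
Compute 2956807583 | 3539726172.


0b10110000001111010100110110011111 | 0b11010010111110111110111101011100 = 0b11110010111111111110111111011111 = 4076859359

4076859359


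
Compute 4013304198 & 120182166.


0b11101111001101100010100110000110 & 0b111001010011101010110010110 = 0b111001000000000000110000110 = 119538054

119538054


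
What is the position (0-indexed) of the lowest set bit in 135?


0b10000111. Lowest set bit at position 0

0


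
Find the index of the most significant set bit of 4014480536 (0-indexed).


0b11101111010010000001110010011000. Highest set bit at position 31

31


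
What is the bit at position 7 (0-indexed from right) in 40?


0b101000, position 7 = 0

0


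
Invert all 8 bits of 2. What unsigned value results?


2 ^ 255 = 253

253


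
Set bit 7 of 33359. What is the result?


33359 | (1 << 7) = 33359 | 128 = 33487

33487


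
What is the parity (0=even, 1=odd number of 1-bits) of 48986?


0b1011111101011010 has 11 ones => parity 1

1


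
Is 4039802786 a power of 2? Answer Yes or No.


0b11110000110010100111111110100010. Multiple bits set => No

No


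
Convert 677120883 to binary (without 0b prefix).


677120883 = 101000010111000000101101110011 in binary

101000010111000000101101110011


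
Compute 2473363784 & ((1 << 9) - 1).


2473363784 & 511 = 328

328


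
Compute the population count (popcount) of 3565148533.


0b11010100011111111101100101110101 has 21 set bits

21


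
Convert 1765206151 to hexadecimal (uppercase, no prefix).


1765206151 = 6936E887 hex

6936E887


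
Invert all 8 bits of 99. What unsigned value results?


99 ^ 255 = 156

156


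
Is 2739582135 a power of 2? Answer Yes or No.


0b10100011010010101011010010110111. Multiple bits set => No

No


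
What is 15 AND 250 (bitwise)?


0b1111 & 0b11111010 = 0b1010 = 10

10


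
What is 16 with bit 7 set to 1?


16 | (1 << 7) = 16 | 128 = 144

144


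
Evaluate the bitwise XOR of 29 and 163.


0b11101 ^ 0b10100011 = 0b10111110 = 190

190


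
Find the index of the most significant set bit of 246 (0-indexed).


0b11110110. Highest set bit at position 7

7


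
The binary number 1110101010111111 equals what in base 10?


1110101010111111 in decimal = 60095

60095


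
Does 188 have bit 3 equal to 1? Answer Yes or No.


0b10111100, bit 3 = 1. Yes

Yes


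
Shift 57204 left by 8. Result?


0b1101111101110100 << 8 = 0b110111110111010000000000 = 14644224

14644224


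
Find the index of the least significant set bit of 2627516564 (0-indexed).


0b10011100100111001011100010010100. Lowest set bit at position 2

2


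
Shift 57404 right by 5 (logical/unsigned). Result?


0b1110000000111100 >> 5 = 0b11100000001 = 1793

1793


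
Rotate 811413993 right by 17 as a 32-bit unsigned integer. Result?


Rotate 0b110000010111010011000111101001 right by 17 (32-bit) = 0b10011000111101001001100000101110 = 2566166574

2566166574


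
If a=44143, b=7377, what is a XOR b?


44143 ^ 7377 = 45246

45246


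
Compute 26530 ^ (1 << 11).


26530 ^ (1 << 11) = 26530 ^ 2048 = 28578

28578


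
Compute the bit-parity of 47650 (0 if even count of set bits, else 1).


0b1011101000100010 has 7 ones => parity 1

1


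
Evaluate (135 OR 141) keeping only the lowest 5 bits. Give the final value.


Step 1: 135 | 141 = 143
Step 2: 143 & 31 = 15

15


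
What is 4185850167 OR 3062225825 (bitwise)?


0b11111001011111110000000100110111 | 0b10110110100001011101101110100001 = 0b11111111111111111101101110110111 = 4294958007

4294958007


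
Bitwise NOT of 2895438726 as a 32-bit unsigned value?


~0b10101100100101001110001110000110 = 0b1010011011010110001110001111001 = 1399528569 (32-bit unsigned)

1399528569


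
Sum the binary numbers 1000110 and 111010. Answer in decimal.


1000110 + 111010 = 10000000 = 128

128


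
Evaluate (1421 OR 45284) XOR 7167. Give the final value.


Step 1: 1421 | 45284 = 46573
Step 2: 46573 ^ 7167 = 44562

44562


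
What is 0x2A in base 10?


2A hex = 42 decimal

42


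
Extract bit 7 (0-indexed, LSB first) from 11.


0b1011, position 7 = 0

0


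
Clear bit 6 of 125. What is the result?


125 & ~(1 << 6) = 61

61


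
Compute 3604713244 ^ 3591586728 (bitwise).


0b11010110110110111000111100011100 ^ 0b11010110000100110100001110101000 = 0b110010001100110010110100 = 13159604

13159604


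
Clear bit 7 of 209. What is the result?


209 & ~(1 << 7) = 81

81


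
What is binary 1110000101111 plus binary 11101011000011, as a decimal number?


1110000101111 + 11101011000011 = 101011011110010 = 22258

22258


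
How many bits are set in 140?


0b10001100 has 3 set bits

3


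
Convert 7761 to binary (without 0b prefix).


7761 = 1111001010001 in binary

1111001010001


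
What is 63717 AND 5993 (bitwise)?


0b1111100011100101 & 0b1011101101001 = 0b1000001100001 = 4193

4193


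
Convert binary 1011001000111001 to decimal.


1011001000111001 in decimal = 45625

45625


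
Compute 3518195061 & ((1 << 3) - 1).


3518195061 & 7 = 5

5


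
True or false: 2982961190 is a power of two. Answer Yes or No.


0b10110001110011000110000000100110. Multiple bits set => No

No


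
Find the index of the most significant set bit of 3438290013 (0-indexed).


0b11001100111100000010010001011101. Highest set bit at position 31

31


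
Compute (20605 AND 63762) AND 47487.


Step 1: 20605 & 63762 = 20496
Step 2: 20496 & 47487 = 4112

4112


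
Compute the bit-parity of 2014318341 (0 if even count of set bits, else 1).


0b1111000000100000000111100000101 has 11 ones => parity 1

1


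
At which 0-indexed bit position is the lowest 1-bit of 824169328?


0b110001000111111101001101110000. Lowest set bit at position 4

4


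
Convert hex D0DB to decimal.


D0DB hex = 53467 decimal

53467


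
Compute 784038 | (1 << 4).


784038 | (1 << 4) = 784038 | 16 = 784054

784054


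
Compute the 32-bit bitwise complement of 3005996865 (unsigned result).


~0b10110011001010111101111101000001 = 0b1001100110101000010000010111110 = 1288970430 (32-bit unsigned)

1288970430


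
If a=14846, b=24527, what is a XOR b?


14846 ^ 24527 = 26161

26161


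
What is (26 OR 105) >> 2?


Step 1: 26 | 105 = 123
Step 2: 123 >> 2 = 30

30


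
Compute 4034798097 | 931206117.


0b11110000011111100010001000010001 | 0b110111100000010001001111100101 = 0b11110111111111110011001111110101 = 4160697333

4160697333


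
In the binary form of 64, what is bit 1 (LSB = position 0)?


0b1000000, position 1 = 0

0


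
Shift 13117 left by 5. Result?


0b11001100111101 << 5 = 0b1100110011110100000 = 419744

419744


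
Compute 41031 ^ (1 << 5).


41031 ^ (1 << 5) = 41031 ^ 32 = 41063

41063


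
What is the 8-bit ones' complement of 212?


212 ^ 255 = 43

43


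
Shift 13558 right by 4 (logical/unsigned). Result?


0b11010011110110 >> 4 = 0b1101001111 = 847

847


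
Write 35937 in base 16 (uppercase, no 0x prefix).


35937 = 8C61 hex

8C61


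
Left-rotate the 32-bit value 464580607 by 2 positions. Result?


Rotate 0b11011101100001110111111111111 left by 2 (32-bit) = 0b1101110110000111011111111111100 = 1858322428

1858322428


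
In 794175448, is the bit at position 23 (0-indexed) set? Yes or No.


0b101111010101100010011111011000, bit 23 = 0. No

No


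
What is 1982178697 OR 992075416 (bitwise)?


0b1110110001001011010010110001001 | 0b111011001000011101111010011000 = 0b1111111001001011111111110011001 = 2133196697

2133196697


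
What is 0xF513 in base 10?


F513 hex = 62739 decimal

62739


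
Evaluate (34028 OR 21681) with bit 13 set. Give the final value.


Step 1: 34028 | 21681 = 54525
Step 2: 54525 | (1 << 13) = 54525 | 8192 = 62717

62717


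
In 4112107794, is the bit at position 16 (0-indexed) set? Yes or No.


0b11110101000110011100100100010010, bit 16 = 1. Yes

Yes


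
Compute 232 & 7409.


0b11101000 & 0b1110011110001 = 0b11100000 = 224

224


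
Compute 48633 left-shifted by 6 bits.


0b1011110111111001 << 6 = 0b1011110111111001000000 = 3112512

3112512


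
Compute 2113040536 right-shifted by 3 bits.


0b1111101111100100111000010011000 >> 3 = 0b1111101111100100111000010011 = 264130067

264130067


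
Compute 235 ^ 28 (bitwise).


0b11101011 ^ 0b11100 = 0b11110111 = 247

247


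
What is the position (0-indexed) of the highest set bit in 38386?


0b1001010111110010. Highest set bit at position 15

15


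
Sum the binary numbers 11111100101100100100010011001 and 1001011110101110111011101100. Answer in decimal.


11111100101100100100010011001 + 1001011110101110111011101100 = 101001000100010011011110000101 = 688994181

688994181


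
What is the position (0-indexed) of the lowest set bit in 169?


0b10101001. Lowest set bit at position 0

0


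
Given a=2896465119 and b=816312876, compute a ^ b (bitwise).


2896465119 ^ 816312876 = 2617474803

2617474803


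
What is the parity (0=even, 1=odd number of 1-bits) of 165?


0b10100101 has 4 ones => parity 0

0


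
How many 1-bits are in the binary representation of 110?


0b1101110 has 5 set bits

5


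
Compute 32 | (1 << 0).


32 | (1 << 0) = 32 | 1 = 33

33


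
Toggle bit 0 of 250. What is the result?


250 ^ (1 << 0) = 250 ^ 1 = 251

251


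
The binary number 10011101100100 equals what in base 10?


10011101100100 in decimal = 10084

10084


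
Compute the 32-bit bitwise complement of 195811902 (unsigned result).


~0b1011101010111101101000111110 = 0b11110100010101000010010111000001 = 4099155393 (32-bit unsigned)

4099155393


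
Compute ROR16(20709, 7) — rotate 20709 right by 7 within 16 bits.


Rotate 0b101000011100101 right by 7 (16-bit) = 0b1100101010100001 = 51873

51873


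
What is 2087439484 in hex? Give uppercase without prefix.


2087439484 = 7C6BCC7C hex

7C6BCC7C


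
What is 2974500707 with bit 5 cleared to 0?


2974500707 & ~(1 << 5) = 2974500675

2974500675


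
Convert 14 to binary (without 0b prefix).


14 = 1110 in binary

1110


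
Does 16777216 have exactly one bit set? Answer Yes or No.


0b1000000000000000000000000. Only one bit set => Yes

Yes


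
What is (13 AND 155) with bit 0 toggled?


Step 1: 13 & 155 = 9
Step 2: 9 ^ (1 << 0) = 9 ^ 1 = 8

8


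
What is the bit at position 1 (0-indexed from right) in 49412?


0b1100000100000100, position 1 = 0

0


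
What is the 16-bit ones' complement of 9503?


9503 ^ 65535 = 56032

56032


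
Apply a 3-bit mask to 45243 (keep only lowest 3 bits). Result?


45243 & 7 = 3

3


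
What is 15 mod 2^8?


15 & 255 = 15

15


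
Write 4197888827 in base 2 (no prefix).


4197888827 = 11111010001101101011001100111011 in binary

11111010001101101011001100111011


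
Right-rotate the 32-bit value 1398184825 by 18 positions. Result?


Rotate 0b1010011010101101001101101111001 right by 18 (32-bit) = 0b10100110110111100101010011010101 = 2799588565

2799588565


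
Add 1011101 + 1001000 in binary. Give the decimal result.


1011101 + 1001000 = 10100101 = 165

165


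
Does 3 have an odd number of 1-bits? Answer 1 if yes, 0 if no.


0b11 has 2 ones => parity 0

0


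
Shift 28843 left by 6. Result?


0b111000010101011 << 6 = 0b111000010101011000000 = 1845952

1845952


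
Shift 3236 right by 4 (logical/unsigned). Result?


0b110010100100 >> 4 = 0b11001010 = 202

202


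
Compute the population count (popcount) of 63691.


0b1111100011001011 has 10 set bits

10


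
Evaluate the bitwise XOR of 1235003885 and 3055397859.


0b1001001100111001010100111101101 ^ 0b10110110000111011010101111100011 = 0b11111111100000010000001000001110 = 4286644750

4286644750


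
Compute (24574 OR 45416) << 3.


Step 1: 24574 | 45416 = 65534
Step 2: 65534 << 3 = 524272

524272


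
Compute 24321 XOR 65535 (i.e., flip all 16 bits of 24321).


24321 ^ 65535 = 41214

41214


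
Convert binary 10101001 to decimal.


10101001 in decimal = 169

169


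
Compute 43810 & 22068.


0b1010101100100010 & 0b101011000110100 = 0b1000100000 = 544

544


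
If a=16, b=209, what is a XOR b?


16 ^ 209 = 193

193


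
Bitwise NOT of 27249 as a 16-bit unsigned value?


~0b110101001110001 = 0b1001010110001110 = 38286 (16-bit unsigned)

38286


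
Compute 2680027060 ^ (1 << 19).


2680027060 ^ (1 << 19) = 2680027060 ^ 524288 = 2679502772

2679502772


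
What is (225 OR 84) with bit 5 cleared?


Step 1: 225 | 84 = 245
Step 2: 245 & ~(1 << 5) = 213

213


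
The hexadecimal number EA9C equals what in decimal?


EA9C hex = 60060 decimal

60060


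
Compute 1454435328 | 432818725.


0b1010110101100001110110000000000 | 0b11001110011000100101000100101 = 0b1011111111111001110111000100101 = 1610411557

1610411557


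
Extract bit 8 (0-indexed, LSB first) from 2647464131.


0b10011101110011010001100011000011, position 8 = 0

0


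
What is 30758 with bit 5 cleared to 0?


30758 & ~(1 << 5) = 30726

30726


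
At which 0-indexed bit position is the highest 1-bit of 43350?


0b1010100101010110. Highest set bit at position 15

15


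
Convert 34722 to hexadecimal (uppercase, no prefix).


34722 = 87A2 hex

87A2


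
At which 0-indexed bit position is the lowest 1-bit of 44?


0b101100. Lowest set bit at position 2

2


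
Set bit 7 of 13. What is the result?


13 | (1 << 7) = 13 | 128 = 141

141


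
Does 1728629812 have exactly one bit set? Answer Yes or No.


0b1100111000010001100110000110100. Multiple bits set => No

No


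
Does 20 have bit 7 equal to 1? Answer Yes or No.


0b10100, bit 7 = 0. No

No


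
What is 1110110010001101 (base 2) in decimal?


1110110010001101 in decimal = 60557

60557


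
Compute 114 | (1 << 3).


114 | (1 << 3) = 114 | 8 = 122

122


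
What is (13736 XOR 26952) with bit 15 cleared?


Step 1: 13736 ^ 26952 = 23776
Step 2: 23776 & ~(1 << 15) = 23776

23776


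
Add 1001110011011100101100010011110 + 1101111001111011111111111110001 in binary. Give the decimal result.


1001110011011100101100010011110 + 1101111001111011111111111110001 = 10111101101011000101100010001111 = 3182188687

3182188687


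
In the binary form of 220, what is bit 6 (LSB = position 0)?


0b11011100, position 6 = 1

1


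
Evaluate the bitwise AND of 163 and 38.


0b10100011 & 0b100110 = 0b100010 = 34

34


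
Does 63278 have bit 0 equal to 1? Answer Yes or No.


0b1111011100101110, bit 0 = 0. No

No


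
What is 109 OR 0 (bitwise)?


0b1101101 | 0b0 = 0b1101101 = 109

109


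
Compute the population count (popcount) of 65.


0b1000001 has 2 set bits

2


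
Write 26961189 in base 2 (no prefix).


26961189 = 1100110110110010100100101 in binary

1100110110110010100100101


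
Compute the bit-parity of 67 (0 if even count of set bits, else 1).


0b1000011 has 3 ones => parity 1

1


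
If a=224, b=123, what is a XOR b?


224 ^ 123 = 155

155


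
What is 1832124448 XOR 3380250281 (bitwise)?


0b1101101001101000000000000100000 ^ 0b11001001011110101000011010101001 = 0b10100100010011101000011010001001 = 2756609673

2756609673


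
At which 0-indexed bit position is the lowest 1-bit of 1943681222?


0b1110011110110100011100011000110. Lowest set bit at position 1

1


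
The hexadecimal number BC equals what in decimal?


BC hex = 188 decimal

188


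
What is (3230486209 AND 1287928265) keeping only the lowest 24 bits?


Step 1: 3230486209 & 1287928265 = 1082394817
Step 2: 1082394817 & 16777215 = 8652993

8652993


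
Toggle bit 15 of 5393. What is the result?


5393 ^ (1 << 15) = 5393 ^ 32768 = 38161

38161


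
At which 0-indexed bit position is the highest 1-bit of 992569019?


0b111011001010010110011010111011. Highest set bit at position 29

29


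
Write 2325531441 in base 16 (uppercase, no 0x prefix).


2325531441 = 8A9CCB31 hex

8A9CCB31


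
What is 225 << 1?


0b11100001 << 1 = 0b111000010 = 450

450


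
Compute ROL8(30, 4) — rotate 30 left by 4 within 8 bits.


Rotate 0b11110 left by 4 (8-bit) = 0b11100001 = 225

225


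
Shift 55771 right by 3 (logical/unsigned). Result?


0b1101100111011011 >> 3 = 0b1101100111011 = 6971

6971


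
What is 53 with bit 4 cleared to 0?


53 & ~(1 << 4) = 37

37


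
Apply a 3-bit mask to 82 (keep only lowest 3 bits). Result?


82 & 7 = 2

2


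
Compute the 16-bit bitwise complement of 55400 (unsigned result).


~0b1101100001101000 = 0b10011110010111 = 10135 (16-bit unsigned)

10135


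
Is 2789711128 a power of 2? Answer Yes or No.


0b10100110010001111001110100011000. Multiple bits set => No

No


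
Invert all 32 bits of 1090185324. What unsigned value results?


1090185324 ^ 4294967295 = 3204781971

3204781971


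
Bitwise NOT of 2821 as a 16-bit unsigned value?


~0b101100000101 = 0b1111010011111010 = 62714 (16-bit unsigned)

62714


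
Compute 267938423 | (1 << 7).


267938423 | (1 << 7) = 267938423 | 128 = 267938551

267938551


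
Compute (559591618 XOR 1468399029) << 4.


Step 1: 559591618 ^ 1468399029 = 1994345847
Step 2: 1994345847 << 4 = 31909533552

31909533552


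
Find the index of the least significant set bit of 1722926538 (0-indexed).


0b1100110101100011100010111001010. Lowest set bit at position 1

1


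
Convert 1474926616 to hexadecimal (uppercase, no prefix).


1474926616 = 57E99818 hex

57E99818


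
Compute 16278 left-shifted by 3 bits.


0b11111110010110 << 3 = 0b11111110010110000 = 130224

130224


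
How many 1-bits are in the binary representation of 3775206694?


0b11100001000001010001010100100110 has 12 set bits

12


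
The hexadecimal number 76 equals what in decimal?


76 hex = 118 decimal

118


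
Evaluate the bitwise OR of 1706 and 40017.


0b11010101010 | 0b1001110001010001 = 0b1001111011111011 = 40699

40699


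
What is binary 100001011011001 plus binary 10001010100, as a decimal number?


100001011011001 + 10001010100 = 100011100101101 = 18221

18221


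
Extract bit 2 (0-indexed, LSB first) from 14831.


0b11100111101111, position 2 = 1

1


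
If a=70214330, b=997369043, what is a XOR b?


70214330 ^ 997369043 = 1063110249

1063110249


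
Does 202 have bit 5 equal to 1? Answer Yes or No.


0b11001010, bit 5 = 0. No

No


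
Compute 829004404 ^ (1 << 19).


829004404 ^ (1 << 19) = 829004404 ^ 524288 = 828480116

828480116


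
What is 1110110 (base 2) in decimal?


1110110 in decimal = 118

118


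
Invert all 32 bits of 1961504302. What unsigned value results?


1961504302 ^ 4294967295 = 2333462993

2333462993


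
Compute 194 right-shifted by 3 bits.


0b11000010 >> 3 = 0b11000 = 24

24


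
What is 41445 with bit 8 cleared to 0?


41445 & ~(1 << 8) = 41189

41189


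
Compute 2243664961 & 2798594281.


0b10000101101110111001110001000001 & 0b10100110110011110010100011101001 = 0b10000100100010110000100001000001 = 2223704129

2223704129


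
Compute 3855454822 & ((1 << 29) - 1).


3855454822 & 536870911 = 97358438

97358438


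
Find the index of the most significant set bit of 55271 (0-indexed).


0b1101011111100111. Highest set bit at position 15

15


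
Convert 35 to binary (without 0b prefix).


35 = 100011 in binary

100011


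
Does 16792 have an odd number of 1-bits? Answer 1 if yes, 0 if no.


0b100000110011000 has 5 ones => parity 1

1


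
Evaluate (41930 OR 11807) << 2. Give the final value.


Step 1: 41930 | 11807 = 45023
Step 2: 45023 << 2 = 180092

180092


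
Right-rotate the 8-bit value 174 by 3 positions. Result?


Rotate 0b10101110 right by 3 (8-bit) = 0b11010101 = 213

213


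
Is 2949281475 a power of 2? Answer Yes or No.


0b10101111110010100111011011000011. Multiple bits set => No

No


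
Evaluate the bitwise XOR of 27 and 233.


0b11011 ^ 0b11101001 = 0b11110010 = 242

242


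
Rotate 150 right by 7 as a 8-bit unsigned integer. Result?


Rotate 0b10010110 right by 7 (8-bit) = 0b101101 = 45

45


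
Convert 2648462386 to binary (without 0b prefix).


2648462386 = 10011101110111000101010000110010 in binary

10011101110111000101010000110010


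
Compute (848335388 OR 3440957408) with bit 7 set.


Step 1: 848335388 | 3440957408 = 4288206844
Step 2: 4288206844 | (1 << 7) = 4288206844 | 128 = 4288206844

4288206844


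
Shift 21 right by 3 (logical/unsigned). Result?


0b10101 >> 3 = 0b10 = 2

2


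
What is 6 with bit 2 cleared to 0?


6 & ~(1 << 2) = 2

2


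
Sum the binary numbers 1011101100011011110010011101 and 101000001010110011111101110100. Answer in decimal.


1011101100011011110010011101 + 101000001010110011111101110100 = 110011110111001111110000010001 = 870120465

870120465


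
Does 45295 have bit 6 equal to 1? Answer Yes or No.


0b1011000011101111, bit 6 = 1. Yes

Yes


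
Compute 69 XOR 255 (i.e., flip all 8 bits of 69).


69 ^ 255 = 186

186


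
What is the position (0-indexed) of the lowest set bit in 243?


0b11110011. Lowest set bit at position 0

0


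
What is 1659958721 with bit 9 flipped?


1659958721 ^ (1 << 9) = 1659958721 ^ 512 = 1659959233

1659959233


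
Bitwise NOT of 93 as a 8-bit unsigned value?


~0b1011101 = 0b10100010 = 162 (8-bit unsigned)

162


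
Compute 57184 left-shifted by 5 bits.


0b1101111101100000 << 5 = 0b110111110110000000000 = 1829888

1829888


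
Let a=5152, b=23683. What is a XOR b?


5152 ^ 23683 = 18595

18595


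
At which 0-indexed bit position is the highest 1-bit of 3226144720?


0b11000000010010110000111111010000. Highest set bit at position 31

31


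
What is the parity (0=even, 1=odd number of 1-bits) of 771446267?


0b101101111110110101010111111011 has 22 ones => parity 0

0


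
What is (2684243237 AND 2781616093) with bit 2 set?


Step 1: 2684243237 & 2781616093 = 2244740357
Step 2: 2244740357 | (1 << 2) = 2244740357 | 4 = 2244740357

2244740357


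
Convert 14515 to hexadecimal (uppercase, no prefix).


14515 = 38B3 hex

38B3


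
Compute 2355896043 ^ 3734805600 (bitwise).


0b10001100011011000001111011101011 ^ 0b11011110100111001001110001100000 = 0b1010010111100001000001010001011 = 1391493771

1391493771


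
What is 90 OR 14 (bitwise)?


0b1011010 | 0b1110 = 0b1011110 = 94

94


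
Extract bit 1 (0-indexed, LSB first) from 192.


0b11000000, position 1 = 0

0


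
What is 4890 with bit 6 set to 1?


4890 | (1 << 6) = 4890 | 64 = 4954

4954


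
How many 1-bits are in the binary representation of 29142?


0b111000111010110 has 9 set bits

9


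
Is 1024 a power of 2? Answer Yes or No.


0b10000000000. Only one bit set => Yes

Yes


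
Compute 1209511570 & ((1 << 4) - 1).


1209511570 & 15 = 2

2


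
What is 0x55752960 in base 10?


55752960 hex = 1433741664 decimal

1433741664


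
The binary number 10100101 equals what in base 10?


10100101 in decimal = 165

165


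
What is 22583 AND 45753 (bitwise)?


0b101100000110111 & 0b1011001010111001 = 0b1000000110001 = 4145

4145


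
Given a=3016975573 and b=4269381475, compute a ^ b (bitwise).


3016975573 ^ 4269381475 = 1303049142

1303049142


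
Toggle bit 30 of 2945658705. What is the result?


2945658705 ^ (1 << 30) = 2945658705 ^ 1073741824 = 4019400529

4019400529


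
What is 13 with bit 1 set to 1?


13 | (1 << 1) = 13 | 2 = 15

15


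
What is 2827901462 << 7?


0b10101000100011100101101000010110 << 7 = 0b101010001000111001011010000101100000000 = 361971387136

361971387136


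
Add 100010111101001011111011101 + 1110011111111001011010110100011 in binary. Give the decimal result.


100010111101001011111011101 + 1110011111111001011010110100011 = 1111000010110110100110110000000 = 2019249536

2019249536


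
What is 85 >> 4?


0b1010101 >> 4 = 0b101 = 5

5


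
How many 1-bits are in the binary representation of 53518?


0b1101000100001110 has 7 set bits

7


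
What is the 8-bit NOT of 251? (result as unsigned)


~0b11111011 = 0b100 = 4 (8-bit unsigned)

4


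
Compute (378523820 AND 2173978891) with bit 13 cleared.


Step 1: 378523820 & 2173978891 = 8667144
Step 2: 8667144 & ~(1 << 13) = 8667144

8667144


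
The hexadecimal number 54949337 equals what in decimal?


54949337 hex = 1419023159 decimal

1419023159


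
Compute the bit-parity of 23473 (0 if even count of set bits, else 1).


0b101101110110001 has 9 ones => parity 1

1


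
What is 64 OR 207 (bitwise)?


0b1000000 | 0b11001111 = 0b11001111 = 207

207


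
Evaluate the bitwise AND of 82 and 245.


0b1010010 & 0b11110101 = 0b1010000 = 80

80
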